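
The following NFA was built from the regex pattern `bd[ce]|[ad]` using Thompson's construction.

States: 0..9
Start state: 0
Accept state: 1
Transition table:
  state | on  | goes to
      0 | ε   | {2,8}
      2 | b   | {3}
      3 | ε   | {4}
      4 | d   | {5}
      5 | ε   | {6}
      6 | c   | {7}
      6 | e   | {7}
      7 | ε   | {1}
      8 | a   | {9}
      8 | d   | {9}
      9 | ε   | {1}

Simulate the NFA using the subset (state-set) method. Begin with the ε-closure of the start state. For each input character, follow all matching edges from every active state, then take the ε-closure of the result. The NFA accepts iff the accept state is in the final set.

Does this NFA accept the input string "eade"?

S₀ = ε-closure({0}) = {0,2,8}
'e' @ 1: {}  — state set empty
rest 'ade' ignored (set empty)
end set {} — state 1 not in

Answer: REJECT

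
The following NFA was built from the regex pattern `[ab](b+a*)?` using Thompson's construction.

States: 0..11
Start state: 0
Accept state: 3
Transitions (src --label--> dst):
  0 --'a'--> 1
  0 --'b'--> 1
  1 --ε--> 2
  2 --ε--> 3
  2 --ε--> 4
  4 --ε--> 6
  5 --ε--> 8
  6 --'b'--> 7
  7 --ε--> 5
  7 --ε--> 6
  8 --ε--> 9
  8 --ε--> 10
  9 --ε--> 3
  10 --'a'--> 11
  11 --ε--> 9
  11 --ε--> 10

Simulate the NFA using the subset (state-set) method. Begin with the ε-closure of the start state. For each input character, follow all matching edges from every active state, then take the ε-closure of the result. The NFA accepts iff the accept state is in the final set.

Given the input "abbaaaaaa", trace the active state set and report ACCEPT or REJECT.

start: ε-closure({0}) = {0}
'a' @ 1: {1,2,3,4,6}  [accepting]
'b' @ 2: {3,5,6,7,8,9,10}  [accepting]
'b' @ 3: {3,5,6,7,8,9,10}  [accepting]
'a' @ 4: {3,9,10,11}  [accepting]
'a' @ 5: {3,9,10,11}  [accepting]
'a' @ 6: {3,9,10,11}  [accepting]
'a' @ 7: {3,9,10,11}  [accepting]
'a' @ 8: {3,9,10,11}  [accepting]
'a' @ 9: {3,9,10,11}  [accepting]
after full input: {3,9,10,11}  (accept=3 in)

Answer: ACCEPT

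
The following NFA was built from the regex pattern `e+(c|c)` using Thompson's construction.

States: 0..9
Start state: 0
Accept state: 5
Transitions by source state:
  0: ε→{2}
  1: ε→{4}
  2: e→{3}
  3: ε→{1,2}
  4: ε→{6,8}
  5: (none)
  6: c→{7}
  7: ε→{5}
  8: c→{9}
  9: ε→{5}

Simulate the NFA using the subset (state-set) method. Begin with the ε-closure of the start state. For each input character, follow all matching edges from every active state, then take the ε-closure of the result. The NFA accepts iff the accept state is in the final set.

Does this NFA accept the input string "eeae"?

S₀ = ε-closure({0}) = {0,2}
'e' @ 1: {1,2,3,4,6,8}
'e' @ 2: {1,2,3,4,6,8}
'a' @ 3: {}  — dead — no transitions
rest 'e' ignored (set empty)
after full input: {}  (accept=5 not in)

Answer: REJECT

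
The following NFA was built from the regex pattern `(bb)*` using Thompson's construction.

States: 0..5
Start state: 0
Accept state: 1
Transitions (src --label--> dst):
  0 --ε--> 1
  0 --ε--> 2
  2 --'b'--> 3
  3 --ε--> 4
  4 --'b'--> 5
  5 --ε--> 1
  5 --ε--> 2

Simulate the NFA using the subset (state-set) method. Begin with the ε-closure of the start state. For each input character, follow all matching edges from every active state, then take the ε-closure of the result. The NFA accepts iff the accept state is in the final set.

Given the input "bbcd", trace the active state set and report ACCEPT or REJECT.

Answer: REJECT

Derivation:
S₀ = ε-closure({0}) = {0,1,2}
'b' @ 1: {3,4}
'b' @ 2: {1,2,5}  [accepting]
'c' @ 3: {}  — state set empty
rest 'd' ignored (set empty)
after full input: {}  (accept=1 not in)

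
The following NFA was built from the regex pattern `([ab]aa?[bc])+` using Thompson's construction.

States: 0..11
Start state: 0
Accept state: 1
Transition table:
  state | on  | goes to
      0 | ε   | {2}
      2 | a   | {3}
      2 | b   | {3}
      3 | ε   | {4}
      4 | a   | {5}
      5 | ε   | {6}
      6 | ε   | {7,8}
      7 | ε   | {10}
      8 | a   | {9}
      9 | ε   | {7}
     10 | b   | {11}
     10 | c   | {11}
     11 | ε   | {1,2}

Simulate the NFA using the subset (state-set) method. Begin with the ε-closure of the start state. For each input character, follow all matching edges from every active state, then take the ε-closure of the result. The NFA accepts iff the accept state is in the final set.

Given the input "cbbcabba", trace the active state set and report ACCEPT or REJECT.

S₀ = ε-closure({0}) = {0,2}
'c' @ 1: {}  — dead — no transitions
rest 'bbcabba' ignored (set empty)
final: {}; accept 1 not in set

Answer: REJECT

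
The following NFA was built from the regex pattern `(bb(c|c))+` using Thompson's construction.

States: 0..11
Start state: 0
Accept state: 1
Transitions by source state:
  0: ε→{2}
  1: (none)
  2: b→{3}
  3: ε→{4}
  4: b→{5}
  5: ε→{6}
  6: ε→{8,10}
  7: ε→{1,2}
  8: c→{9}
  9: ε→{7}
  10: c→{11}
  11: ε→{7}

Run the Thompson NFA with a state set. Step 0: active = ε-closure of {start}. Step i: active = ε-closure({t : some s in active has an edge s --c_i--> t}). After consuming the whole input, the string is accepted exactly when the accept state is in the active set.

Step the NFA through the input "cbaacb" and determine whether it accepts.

Answer: REJECT

Derivation:
initial (ε-close {0}): {0,2}
'c' @ 1: {}  — dead — no transitions
rest 'baacb' ignored (set empty)
after full input: {}  (accept=1 not in)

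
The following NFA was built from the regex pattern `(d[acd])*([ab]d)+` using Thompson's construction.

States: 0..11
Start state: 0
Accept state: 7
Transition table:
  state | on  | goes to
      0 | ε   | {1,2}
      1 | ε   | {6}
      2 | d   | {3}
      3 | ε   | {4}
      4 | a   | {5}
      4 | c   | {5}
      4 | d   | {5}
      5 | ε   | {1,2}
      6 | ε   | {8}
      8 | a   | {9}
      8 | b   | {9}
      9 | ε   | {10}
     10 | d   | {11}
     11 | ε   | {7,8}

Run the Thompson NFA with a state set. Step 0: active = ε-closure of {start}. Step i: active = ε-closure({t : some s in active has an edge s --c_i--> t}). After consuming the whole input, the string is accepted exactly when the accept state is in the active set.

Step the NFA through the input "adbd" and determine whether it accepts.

S₀ = ε-closure({0}) = {0,1,2,6,8}
'a' @ 1: {9,10}
'd' @ 2: {7,8,11}  (accept∈set)
'b' @ 3: {9,10}
'd' @ 4: {7,8,11}  (accept∈set)
end set {7,8,11} — state 7 in

Answer: ACCEPT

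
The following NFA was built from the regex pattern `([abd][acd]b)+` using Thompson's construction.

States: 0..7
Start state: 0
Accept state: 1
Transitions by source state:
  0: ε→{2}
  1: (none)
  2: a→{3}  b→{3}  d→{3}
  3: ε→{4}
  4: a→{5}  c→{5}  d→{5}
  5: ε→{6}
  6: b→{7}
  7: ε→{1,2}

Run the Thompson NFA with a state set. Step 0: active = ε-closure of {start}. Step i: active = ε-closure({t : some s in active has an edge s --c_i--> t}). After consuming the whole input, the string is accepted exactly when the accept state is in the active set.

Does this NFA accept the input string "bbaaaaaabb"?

initial (ε-close {0}): {0,2}
'b' @ 1: {3,4}
'b' @ 2: {}  — dead — no transitions
rest 'aaaaaabb' ignored (set empty)
final: {}; accept 1 not in set

Answer: REJECT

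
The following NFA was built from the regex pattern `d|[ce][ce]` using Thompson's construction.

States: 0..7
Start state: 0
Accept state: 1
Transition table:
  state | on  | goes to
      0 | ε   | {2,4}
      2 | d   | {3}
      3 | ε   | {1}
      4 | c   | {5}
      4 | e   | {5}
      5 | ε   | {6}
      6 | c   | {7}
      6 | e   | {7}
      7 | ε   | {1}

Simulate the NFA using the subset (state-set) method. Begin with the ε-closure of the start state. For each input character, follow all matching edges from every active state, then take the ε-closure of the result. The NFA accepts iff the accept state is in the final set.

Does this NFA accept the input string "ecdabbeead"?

initial (ε-close {0}): {0,2,4}
'e' @ 1: {5,6}
'c' @ 2: {1,7}  [accepting]
'd' @ 3: {}  — dead — no transitions
rest 'abbeead' ignored (set empty)
after full input: {}  (accept=1 not in)

Answer: REJECT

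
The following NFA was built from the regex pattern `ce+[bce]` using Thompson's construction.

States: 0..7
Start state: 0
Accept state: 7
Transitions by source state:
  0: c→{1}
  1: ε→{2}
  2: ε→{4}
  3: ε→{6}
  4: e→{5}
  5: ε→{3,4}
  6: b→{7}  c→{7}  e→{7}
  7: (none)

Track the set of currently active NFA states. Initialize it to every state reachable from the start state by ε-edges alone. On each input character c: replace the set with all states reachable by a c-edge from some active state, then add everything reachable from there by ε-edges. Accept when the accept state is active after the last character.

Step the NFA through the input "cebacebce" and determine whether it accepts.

Answer: REJECT

Derivation:
initial (ε-close {0}): {0}
'c' @ 1: {1,2,4}
'e' @ 2: {3,4,5,6}
'b' @ 3: {7}  [accepting]
'a' @ 4: {}  — dead — no transitions
rest 'cebce' ignored (set empty)
end set {} — state 7 not in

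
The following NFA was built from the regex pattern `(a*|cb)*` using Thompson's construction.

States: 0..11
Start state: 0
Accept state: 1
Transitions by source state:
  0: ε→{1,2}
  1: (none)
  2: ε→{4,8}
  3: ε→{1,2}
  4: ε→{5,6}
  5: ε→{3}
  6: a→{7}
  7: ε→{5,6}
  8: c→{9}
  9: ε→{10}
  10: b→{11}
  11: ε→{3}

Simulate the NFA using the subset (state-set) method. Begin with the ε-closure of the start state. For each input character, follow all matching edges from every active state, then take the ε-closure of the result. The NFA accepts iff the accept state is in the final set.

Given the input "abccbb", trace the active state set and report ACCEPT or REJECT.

Answer: REJECT

Steps:
start: ε-closure({0}) = {0,1,2,3,4,5,6,8}
'a' @ 1: {1,2,3,4,5,6,7,8}  ✓accept
'b' @ 2: {}  — no active states
rest 'ccbb' ignored (set empty)
after full input: {}  (accept=1 not in)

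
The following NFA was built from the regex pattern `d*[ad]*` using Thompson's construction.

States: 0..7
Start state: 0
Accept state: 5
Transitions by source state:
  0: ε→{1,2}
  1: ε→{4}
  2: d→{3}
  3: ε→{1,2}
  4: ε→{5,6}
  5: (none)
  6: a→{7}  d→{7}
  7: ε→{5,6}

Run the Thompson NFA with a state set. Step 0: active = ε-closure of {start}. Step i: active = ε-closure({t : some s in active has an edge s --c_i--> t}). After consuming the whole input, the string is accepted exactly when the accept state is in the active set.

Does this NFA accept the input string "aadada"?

Answer: ACCEPT

Derivation:
initial (ε-close {0}): {0,1,2,4,5,6}
'a' @ 1: {5,6,7}  ✓accept
'a' @ 2: {5,6,7}  ✓accept
'd' @ 3: {5,6,7}  ✓accept
'a' @ 4: {5,6,7}  ✓accept
'd' @ 5: {5,6,7}  ✓accept
'a' @ 6: {5,6,7}  ✓accept
end set {5,6,7} — state 5 in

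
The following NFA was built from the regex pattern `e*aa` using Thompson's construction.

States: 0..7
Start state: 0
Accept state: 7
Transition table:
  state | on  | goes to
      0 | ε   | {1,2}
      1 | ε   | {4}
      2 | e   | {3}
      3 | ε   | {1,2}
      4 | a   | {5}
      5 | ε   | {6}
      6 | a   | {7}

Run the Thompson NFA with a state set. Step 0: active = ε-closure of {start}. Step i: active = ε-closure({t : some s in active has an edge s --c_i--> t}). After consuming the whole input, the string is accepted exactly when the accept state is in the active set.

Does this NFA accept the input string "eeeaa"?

start: ε-closure({0}) = {0,1,2,4}
'e' @ 1: {1,2,3,4}
'e' @ 2: {1,2,3,4}
'e' @ 3: {1,2,3,4}
'a' @ 4: {5,6}
'a' @ 5: {7}  (accept∈set)
after full input: {7}  (accept=7 in)

Answer: ACCEPT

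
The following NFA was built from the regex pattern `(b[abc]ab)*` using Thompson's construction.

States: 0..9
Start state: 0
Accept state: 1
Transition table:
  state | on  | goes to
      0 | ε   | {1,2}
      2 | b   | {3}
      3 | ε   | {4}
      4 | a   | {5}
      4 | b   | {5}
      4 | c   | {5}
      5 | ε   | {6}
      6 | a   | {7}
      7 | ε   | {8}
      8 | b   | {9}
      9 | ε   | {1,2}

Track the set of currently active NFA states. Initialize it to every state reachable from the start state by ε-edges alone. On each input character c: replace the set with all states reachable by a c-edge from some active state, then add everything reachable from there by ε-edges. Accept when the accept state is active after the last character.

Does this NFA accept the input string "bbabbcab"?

Answer: ACCEPT

Steps:
start: ε-closure({0}) = {0,1,2}
'b' @ 1: {3,4}
'b' @ 2: {5,6}
'a' @ 3: {7,8}
'b' @ 4: {1,2,9}  ✓accept
'b' @ 5: {3,4}
'c' @ 6: {5,6}
'a' @ 7: {7,8}
'b' @ 8: {1,2,9}  ✓accept
end set {1,2,9} — state 1 in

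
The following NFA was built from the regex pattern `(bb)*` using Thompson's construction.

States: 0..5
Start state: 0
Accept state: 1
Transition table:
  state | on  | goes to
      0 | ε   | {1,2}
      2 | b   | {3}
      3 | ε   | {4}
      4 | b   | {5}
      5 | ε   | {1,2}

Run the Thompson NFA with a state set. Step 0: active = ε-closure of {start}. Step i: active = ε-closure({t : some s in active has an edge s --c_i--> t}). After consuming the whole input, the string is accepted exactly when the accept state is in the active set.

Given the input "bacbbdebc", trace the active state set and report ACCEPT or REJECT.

start: ε-closure({0}) = {0,1,2}
'b' @ 1: {3,4}
'a' @ 2: {}  — no active states
rest 'cbbdebc' ignored (set empty)
end set {} — state 1 not in

Answer: REJECT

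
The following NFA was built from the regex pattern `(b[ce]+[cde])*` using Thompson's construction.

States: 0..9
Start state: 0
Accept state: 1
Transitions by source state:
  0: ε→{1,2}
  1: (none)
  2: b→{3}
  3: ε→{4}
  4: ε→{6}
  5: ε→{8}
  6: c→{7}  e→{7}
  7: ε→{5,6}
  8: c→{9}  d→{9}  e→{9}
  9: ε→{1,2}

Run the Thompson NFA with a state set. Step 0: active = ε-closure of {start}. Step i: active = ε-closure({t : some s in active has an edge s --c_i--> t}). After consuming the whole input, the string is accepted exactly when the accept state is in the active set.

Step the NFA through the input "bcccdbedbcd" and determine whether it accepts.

S₀ = ε-closure({0}) = {0,1,2}
'b' @ 1: {3,4,6}
'c' @ 2: {5,6,7,8}
'c' @ 3: {1,2,5,6,7,8,9}  ✓accept
'c' @ 4: {1,2,5,6,7,8,9}  ✓accept
'd' @ 5: {1,2,9}  ✓accept
'b' @ 6: {3,4,6}
'e' @ 7: {5,6,7,8}
'd' @ 8: {1,2,9}  ✓accept
'b' @ 9: {3,4,6}
'c' @ 10: {5,6,7,8}
'd' @ 11: {1,2,9}  ✓accept
after full input: {1,2,9}  (accept=1 in)

Answer: ACCEPT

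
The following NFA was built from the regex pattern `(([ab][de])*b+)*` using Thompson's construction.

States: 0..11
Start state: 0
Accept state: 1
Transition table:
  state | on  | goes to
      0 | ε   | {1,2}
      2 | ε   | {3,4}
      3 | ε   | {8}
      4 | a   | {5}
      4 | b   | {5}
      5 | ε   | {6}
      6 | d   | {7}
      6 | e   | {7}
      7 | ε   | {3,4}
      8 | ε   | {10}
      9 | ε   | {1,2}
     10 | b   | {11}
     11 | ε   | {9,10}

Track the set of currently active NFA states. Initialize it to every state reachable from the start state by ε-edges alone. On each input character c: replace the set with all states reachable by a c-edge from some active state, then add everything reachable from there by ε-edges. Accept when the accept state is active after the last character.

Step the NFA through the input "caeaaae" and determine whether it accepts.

start: ε-closure({0}) = {0,1,2,3,4,8,10}
'c' @ 1: {}  — no active states
rest 'aeaaae' ignored (set empty)
final: {}; accept 1 not in set

Answer: REJECT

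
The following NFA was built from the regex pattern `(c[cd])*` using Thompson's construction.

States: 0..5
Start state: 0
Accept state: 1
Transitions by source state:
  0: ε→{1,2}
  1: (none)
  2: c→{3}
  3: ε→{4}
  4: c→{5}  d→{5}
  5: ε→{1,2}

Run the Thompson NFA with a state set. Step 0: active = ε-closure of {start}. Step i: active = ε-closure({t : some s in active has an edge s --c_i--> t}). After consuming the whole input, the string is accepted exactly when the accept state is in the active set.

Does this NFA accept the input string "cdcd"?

Answer: ACCEPT

Steps:
start: ε-closure({0}) = {0,1,2}
'c' @ 1: {3,4}
'd' @ 2: {1,2,5}  ✓accept
'c' @ 3: {3,4}
'd' @ 4: {1,2,5}  ✓accept
end set {1,2,5} — state 1 in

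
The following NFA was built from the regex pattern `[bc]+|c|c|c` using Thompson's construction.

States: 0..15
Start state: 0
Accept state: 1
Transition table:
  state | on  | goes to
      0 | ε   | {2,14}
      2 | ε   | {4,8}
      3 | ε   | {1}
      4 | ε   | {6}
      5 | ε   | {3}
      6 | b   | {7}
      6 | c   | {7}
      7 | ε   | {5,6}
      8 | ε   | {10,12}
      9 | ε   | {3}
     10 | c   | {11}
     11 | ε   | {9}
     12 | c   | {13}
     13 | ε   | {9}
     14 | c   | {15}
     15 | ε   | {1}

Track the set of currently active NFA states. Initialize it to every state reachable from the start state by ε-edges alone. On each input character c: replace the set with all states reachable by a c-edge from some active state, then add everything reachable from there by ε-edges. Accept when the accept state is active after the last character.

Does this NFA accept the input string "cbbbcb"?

initial (ε-close {0}): {0,2,4,6,8,10,12,14}
'c' @ 1: {1,3,5,6,7,9,11,13,15}  ✓accept
'b' @ 2: {1,3,5,6,7}  ✓accept
'b' @ 3: {1,3,5,6,7}  ✓accept
'b' @ 4: {1,3,5,6,7}  ✓accept
'c' @ 5: {1,3,5,6,7}  ✓accept
'b' @ 6: {1,3,5,6,7}  ✓accept
end set {1,3,5,6,7} — state 1 in

Answer: ACCEPT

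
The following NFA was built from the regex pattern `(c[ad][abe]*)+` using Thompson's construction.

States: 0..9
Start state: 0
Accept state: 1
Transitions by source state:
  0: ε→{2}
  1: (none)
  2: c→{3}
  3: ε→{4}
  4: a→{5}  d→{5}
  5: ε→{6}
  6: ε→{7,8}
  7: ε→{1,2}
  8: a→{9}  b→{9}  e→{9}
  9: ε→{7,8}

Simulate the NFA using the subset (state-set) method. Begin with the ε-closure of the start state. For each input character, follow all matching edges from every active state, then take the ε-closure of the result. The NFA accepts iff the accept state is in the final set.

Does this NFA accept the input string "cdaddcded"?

Answer: REJECT

Trace:
S₀ = ε-closure({0}) = {0,2}
'c' @ 1: {3,4}
'd' @ 2: {1,2,5,6,7,8}  (accept∈set)
'a' @ 3: {1,2,7,8,9}  (accept∈set)
'd' @ 4: {}  — dead — no transitions
rest 'dcded' ignored (set empty)
after full input: {}  (accept=1 not in)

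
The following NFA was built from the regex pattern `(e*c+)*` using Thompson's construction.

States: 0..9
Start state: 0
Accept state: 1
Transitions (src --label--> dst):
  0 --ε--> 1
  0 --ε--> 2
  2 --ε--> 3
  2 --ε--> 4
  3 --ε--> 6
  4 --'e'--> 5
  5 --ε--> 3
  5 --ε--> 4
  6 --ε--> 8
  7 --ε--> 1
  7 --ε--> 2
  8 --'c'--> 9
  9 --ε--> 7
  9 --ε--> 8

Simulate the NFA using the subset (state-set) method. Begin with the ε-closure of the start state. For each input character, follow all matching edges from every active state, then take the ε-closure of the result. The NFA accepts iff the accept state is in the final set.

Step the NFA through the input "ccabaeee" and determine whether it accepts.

S₀ = ε-closure({0}) = {0,1,2,3,4,6,8}
'c' @ 1: {1,2,3,4,6,7,8,9}  (accept∈set)
'c' @ 2: {1,2,3,4,6,7,8,9}  (accept∈set)
'a' @ 3: {}  — no active states
rest 'baeee' ignored (set empty)
after full input: {}  (accept=1 not in)

Answer: REJECT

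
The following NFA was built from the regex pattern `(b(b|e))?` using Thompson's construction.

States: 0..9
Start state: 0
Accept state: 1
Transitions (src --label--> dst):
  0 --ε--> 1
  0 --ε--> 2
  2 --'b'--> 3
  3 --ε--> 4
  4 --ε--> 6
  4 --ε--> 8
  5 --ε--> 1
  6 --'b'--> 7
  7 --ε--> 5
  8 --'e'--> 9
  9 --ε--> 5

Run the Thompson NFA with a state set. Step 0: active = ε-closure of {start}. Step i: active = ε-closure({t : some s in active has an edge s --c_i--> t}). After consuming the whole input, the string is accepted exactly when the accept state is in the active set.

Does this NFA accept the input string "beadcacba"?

start: ε-closure({0}) = {0,1,2}
'b' @ 1: {3,4,6,8}
'e' @ 2: {1,5,9}  ✓accept
'a' @ 3: {}  — state set empty
rest 'dcacba' ignored (set empty)
end set {} — state 1 not in

Answer: REJECT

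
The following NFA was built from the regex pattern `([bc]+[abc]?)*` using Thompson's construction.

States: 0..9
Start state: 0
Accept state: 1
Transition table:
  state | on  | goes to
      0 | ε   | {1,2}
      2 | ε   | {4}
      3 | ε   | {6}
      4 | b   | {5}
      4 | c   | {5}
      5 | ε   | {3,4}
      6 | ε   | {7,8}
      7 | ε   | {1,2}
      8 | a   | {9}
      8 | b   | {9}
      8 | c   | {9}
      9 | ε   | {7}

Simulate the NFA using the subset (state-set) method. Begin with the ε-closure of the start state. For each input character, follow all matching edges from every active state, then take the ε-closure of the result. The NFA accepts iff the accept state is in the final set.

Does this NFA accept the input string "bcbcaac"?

Answer: REJECT

Steps:
start: ε-closure({0}) = {0,1,2,4}
'b' @ 1: {1,2,3,4,5,6,7,8}  ✓accept
'c' @ 2: {1,2,3,4,5,6,7,8,9}  ✓accept
'b' @ 3: {1,2,3,4,5,6,7,8,9}  ✓accept
'c' @ 4: {1,2,3,4,5,6,7,8,9}  ✓accept
'a' @ 5: {1,2,4,7,9}  ✓accept
'a' @ 6: {}  — state set empty
rest 'c' ignored (set empty)
after full input: {}  (accept=1 not in)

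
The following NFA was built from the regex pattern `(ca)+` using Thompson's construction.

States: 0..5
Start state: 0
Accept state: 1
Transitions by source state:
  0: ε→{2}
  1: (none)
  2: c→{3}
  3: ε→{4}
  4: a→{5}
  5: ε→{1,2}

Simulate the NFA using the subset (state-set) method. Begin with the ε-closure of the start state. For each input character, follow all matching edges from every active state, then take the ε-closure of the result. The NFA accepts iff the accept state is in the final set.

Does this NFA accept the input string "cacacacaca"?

Answer: ACCEPT

Derivation:
initial (ε-close {0}): {0,2}
'c' @ 1: {3,4}
'a' @ 2: {1,2,5}  ✓accept
'c' @ 3: {3,4}
'a' @ 4: {1,2,5}  ✓accept
'c' @ 5: {3,4}
'a' @ 6: {1,2,5}  ✓accept
'c' @ 7: {3,4}
'a' @ 8: {1,2,5}  ✓accept
'c' @ 9: {3,4}
'a' @ 10: {1,2,5}  ✓accept
final: {1,2,5}; accept 1 in set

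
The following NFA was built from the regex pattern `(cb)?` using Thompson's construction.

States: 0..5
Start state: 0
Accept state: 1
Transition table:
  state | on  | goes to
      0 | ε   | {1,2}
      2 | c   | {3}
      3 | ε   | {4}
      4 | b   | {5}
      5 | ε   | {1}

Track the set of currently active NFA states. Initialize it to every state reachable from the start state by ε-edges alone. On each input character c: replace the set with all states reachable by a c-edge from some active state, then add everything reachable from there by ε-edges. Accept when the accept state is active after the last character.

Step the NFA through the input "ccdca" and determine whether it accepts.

Answer: REJECT

Derivation:
start: ε-closure({0}) = {0,1,2}
'c' @ 1: {3,4}
'c' @ 2: {}  — dead — no transitions
rest 'dca' ignored (set empty)
final: {}; accept 1 not in set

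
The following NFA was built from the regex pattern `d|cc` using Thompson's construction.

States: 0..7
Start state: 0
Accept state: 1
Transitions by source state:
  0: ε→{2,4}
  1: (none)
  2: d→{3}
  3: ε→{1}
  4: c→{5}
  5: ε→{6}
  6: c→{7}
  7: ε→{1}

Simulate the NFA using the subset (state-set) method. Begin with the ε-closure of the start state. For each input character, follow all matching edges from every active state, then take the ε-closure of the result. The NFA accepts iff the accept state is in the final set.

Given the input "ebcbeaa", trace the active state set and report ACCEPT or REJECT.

start: ε-closure({0}) = {0,2,4}
'e' @ 1: {}  — no active states
rest 'bcbeaa' ignored (set empty)
end set {} — state 1 not in

Answer: REJECT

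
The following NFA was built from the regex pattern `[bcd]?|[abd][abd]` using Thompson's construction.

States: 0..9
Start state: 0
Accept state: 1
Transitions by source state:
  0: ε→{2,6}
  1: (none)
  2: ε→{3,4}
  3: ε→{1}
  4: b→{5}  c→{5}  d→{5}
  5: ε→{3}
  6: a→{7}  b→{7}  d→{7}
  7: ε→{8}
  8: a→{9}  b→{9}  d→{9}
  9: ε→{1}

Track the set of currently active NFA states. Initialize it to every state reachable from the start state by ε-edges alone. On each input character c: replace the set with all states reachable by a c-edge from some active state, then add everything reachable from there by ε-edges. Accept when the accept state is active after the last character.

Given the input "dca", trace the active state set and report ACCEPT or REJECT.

initial (ε-close {0}): {0,1,2,3,4,6}
'd' @ 1: {1,3,5,7,8}  ✓accept
'c' @ 2: {}  — no active states
rest 'a' ignored (set empty)
final: {}; accept 1 not in set

Answer: REJECT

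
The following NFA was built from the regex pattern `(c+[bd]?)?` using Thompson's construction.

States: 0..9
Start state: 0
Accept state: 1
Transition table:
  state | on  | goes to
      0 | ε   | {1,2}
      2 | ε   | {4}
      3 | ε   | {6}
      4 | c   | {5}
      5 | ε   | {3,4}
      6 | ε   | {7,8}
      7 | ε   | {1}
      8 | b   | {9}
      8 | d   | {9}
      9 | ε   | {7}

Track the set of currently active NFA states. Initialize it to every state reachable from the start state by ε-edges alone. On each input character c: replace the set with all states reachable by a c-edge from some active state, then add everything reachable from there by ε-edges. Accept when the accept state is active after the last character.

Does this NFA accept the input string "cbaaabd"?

S₀ = ε-closure({0}) = {0,1,2,4}
'c' @ 1: {1,3,4,5,6,7,8}  [accepting]
'b' @ 2: {1,7,9}  [accepting]
'a' @ 3: {}  — dead — no transitions
rest 'aabd' ignored (set empty)
after full input: {}  (accept=1 not in)

Answer: REJECT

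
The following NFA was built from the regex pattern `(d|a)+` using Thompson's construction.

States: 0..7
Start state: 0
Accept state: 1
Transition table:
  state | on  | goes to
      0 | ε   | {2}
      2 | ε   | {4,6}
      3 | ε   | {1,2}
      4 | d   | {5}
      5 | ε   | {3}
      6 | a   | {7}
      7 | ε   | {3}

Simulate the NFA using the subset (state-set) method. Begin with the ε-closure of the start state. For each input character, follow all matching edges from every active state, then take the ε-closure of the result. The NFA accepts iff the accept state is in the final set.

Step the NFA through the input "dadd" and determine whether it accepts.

start: ε-closure({0}) = {0,2,4,6}
'd' @ 1: {1,2,3,4,5,6}  ✓accept
'a' @ 2: {1,2,3,4,6,7}  ✓accept
'd' @ 3: {1,2,3,4,5,6}  ✓accept
'd' @ 4: {1,2,3,4,5,6}  ✓accept
after full input: {1,2,3,4,5,6}  (accept=1 in)

Answer: ACCEPT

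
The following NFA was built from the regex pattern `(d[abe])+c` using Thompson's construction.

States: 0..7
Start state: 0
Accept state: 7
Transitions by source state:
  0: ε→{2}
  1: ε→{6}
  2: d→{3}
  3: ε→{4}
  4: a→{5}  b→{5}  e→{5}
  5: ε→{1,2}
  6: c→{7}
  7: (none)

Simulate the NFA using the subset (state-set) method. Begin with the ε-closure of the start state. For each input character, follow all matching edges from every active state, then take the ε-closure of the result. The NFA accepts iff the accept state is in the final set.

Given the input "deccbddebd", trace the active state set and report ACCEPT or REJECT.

start: ε-closure({0}) = {0,2}
'd' @ 1: {3,4}
'e' @ 2: {1,2,5,6}
'c' @ 3: {7}  (accept∈set)
'c' @ 4: {}  — state set empty
rest 'bddebd' ignored (set empty)
end set {} — state 7 not in

Answer: REJECT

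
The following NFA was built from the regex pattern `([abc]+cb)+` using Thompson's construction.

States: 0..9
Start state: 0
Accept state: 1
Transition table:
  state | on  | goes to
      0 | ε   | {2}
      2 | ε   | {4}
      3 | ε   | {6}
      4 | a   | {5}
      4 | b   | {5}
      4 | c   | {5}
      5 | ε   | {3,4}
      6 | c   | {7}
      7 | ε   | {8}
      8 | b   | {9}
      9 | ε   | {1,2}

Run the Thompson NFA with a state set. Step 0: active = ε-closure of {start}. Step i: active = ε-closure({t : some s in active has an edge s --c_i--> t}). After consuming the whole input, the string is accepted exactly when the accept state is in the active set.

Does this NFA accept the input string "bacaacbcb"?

initial (ε-close {0}): {0,2,4}
'b' @ 1: {3,4,5,6}
'a' @ 2: {3,4,5,6}
'c' @ 3: {3,4,5,6,7,8}
'a' @ 4: {3,4,5,6}
'a' @ 5: {3,4,5,6}
'c' @ 6: {3,4,5,6,7,8}
'b' @ 7: {1,2,3,4,5,6,9}  ✓accept
'c' @ 8: {3,4,5,6,7,8}
'b' @ 9: {1,2,3,4,5,6,9}  ✓accept
end set {1,2,3,4,5,6,9} — state 1 in

Answer: ACCEPT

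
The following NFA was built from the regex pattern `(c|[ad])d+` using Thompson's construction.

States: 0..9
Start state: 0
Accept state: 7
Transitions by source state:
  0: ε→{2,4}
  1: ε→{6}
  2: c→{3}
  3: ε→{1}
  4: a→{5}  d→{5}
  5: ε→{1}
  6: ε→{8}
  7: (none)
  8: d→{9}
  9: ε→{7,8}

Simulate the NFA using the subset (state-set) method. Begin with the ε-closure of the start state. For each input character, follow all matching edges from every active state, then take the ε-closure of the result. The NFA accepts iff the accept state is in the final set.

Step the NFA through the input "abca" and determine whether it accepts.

Answer: REJECT

Steps:
initial (ε-close {0}): {0,2,4}
'a' @ 1: {1,5,6,8}
'b' @ 2: {}  — no active states
rest 'ca' ignored (set empty)
after full input: {}  (accept=7 not in)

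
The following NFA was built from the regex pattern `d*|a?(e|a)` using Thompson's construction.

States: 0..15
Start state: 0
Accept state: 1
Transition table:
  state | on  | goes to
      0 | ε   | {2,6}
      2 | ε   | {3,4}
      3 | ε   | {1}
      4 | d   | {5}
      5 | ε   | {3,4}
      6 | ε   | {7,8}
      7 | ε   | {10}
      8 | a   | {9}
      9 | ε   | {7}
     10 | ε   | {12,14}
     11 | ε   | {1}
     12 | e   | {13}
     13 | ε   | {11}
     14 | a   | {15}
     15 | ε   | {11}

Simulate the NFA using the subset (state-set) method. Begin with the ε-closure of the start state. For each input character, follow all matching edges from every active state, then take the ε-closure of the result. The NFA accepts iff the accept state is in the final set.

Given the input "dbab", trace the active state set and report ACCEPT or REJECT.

S₀ = ε-closure({0}) = {0,1,2,3,4,6,7,8,10,12,14}
'd' @ 1: {1,3,4,5}  [accepting]
'b' @ 2: {}  — no active states
rest 'ab' ignored (set empty)
end set {} — state 1 not in

Answer: REJECT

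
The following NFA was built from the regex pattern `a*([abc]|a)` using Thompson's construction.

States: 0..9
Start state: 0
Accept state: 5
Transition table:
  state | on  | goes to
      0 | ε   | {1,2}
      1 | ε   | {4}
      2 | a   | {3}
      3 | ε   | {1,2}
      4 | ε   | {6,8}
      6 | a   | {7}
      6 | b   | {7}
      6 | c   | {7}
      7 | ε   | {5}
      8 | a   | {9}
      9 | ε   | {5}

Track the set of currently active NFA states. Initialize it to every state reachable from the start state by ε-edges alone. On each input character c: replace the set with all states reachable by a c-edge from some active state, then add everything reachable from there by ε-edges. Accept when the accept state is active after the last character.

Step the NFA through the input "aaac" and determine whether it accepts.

Answer: ACCEPT

Steps:
initial (ε-close {0}): {0,1,2,4,6,8}
'a' @ 1: {1,2,3,4,5,6,7,8,9}  ✓accept
'a' @ 2: {1,2,3,4,5,6,7,8,9}  ✓accept
'a' @ 3: {1,2,3,4,5,6,7,8,9}  ✓accept
'c' @ 4: {5,7}  ✓accept
end set {5,7} — state 5 in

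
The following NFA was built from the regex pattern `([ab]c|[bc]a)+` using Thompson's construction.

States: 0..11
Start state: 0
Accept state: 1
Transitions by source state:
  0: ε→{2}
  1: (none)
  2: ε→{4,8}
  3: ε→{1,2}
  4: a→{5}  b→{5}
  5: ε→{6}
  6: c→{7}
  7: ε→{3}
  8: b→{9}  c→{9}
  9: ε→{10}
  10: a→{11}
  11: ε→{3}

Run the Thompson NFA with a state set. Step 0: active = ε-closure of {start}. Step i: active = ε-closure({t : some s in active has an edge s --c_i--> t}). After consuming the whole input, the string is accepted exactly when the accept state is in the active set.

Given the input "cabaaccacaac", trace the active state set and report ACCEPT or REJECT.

Answer: ACCEPT

Trace:
S₀ = ε-closure({0}) = {0,2,4,8}
'c' @ 1: {9,10}
'a' @ 2: {1,2,3,4,8,11}  [accepting]
'b' @ 3: {5,6,9,10}
'a' @ 4: {1,2,3,4,8,11}  [accepting]
'a' @ 5: {5,6}
'c' @ 6: {1,2,3,4,7,8}  [accepting]
'c' @ 7: {9,10}
'a' @ 8: {1,2,3,4,8,11}  [accepting]
'c' @ 9: {9,10}
'a' @ 10: {1,2,3,4,8,11}  [accepting]
'a' @ 11: {5,6}
'c' @ 12: {1,2,3,4,7,8}  [accepting]
final: {1,2,3,4,7,8}; accept 1 in set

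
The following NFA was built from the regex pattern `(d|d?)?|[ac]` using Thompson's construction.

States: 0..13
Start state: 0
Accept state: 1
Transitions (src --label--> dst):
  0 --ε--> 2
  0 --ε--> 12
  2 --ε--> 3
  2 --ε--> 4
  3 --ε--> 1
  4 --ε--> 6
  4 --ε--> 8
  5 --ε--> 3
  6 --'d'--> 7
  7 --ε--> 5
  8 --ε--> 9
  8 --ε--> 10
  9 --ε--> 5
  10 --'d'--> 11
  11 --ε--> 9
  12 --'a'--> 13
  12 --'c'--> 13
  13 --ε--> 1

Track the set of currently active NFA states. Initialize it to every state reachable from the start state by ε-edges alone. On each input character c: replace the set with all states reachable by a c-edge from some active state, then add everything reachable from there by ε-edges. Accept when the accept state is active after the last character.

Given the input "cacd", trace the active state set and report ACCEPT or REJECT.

Answer: REJECT

Derivation:
initial (ε-close {0}): {0,1,2,3,4,5,6,8,9,10,12}
'c' @ 1: {1,13}  (accept∈set)
'a' @ 2: {}  — state set empty
rest 'cd' ignored (set empty)
final: {}; accept 1 not in set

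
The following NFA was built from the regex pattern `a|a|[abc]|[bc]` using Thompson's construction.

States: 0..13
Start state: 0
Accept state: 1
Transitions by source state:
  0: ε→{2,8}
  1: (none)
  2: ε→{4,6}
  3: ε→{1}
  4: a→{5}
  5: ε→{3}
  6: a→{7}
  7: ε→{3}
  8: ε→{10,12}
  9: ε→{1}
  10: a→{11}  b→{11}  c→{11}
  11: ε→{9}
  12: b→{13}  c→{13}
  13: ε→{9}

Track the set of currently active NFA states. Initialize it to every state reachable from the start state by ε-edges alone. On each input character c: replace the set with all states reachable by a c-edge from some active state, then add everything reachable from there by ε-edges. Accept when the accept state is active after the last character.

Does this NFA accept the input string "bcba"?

Answer: REJECT

Steps:
start: ε-closure({0}) = {0,2,4,6,8,10,12}
'b' @ 1: {1,9,11,13}  ✓accept
'c' @ 2: {}  — no active states
rest 'ba' ignored (set empty)
final: {}; accept 1 not in set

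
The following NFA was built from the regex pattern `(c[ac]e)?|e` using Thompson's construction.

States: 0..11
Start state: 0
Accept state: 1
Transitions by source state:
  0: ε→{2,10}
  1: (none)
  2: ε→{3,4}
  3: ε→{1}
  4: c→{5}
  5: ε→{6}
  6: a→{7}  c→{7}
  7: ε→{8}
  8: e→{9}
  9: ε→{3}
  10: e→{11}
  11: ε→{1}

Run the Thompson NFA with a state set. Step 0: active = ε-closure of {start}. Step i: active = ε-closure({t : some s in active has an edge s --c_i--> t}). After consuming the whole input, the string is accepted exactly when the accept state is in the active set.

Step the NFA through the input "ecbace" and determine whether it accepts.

S₀ = ε-closure({0}) = {0,1,2,3,4,10}
'e' @ 1: {1,11}  ✓accept
'c' @ 2: {}  — state set empty
rest 'bace' ignored (set empty)
final: {}; accept 1 not in set

Answer: REJECT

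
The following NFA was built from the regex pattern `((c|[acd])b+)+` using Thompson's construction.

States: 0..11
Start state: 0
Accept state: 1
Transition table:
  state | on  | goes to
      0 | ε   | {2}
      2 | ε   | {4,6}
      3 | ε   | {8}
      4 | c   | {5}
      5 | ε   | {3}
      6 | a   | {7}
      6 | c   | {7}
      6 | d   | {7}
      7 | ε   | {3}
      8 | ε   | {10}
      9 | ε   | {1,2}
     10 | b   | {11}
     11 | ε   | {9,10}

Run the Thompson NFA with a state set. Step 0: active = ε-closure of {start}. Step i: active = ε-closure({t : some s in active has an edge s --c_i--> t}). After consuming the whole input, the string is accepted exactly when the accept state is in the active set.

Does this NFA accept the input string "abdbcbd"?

S₀ = ε-closure({0}) = {0,2,4,6}
'a' @ 1: {3,7,8,10}
'b' @ 2: {1,2,4,6,9,10,11}  [accepting]
'd' @ 3: {3,7,8,10}
'b' @ 4: {1,2,4,6,9,10,11}  [accepting]
'c' @ 5: {3,5,7,8,10}
'b' @ 6: {1,2,4,6,9,10,11}  [accepting]
'd' @ 7: {3,7,8,10}
after full input: {3,7,8,10}  (accept=1 not in)

Answer: REJECT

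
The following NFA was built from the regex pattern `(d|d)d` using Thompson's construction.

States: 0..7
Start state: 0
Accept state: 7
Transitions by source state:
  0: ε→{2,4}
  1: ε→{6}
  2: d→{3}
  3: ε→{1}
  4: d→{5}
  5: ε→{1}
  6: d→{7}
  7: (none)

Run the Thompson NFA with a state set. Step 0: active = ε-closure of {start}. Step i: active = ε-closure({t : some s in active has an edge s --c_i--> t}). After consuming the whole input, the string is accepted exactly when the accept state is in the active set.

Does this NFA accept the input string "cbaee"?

start: ε-closure({0}) = {0,2,4}
'c' @ 1: {}  — dead — no transitions
rest 'baee' ignored (set empty)
after full input: {}  (accept=7 not in)

Answer: REJECT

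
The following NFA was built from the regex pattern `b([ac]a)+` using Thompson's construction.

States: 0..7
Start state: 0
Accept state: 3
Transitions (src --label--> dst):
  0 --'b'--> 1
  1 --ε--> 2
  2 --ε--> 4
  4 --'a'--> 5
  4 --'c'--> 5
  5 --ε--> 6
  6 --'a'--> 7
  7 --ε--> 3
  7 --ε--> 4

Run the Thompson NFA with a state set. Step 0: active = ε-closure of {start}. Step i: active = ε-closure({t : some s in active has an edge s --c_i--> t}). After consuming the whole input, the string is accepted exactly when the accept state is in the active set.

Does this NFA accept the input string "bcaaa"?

start: ε-closure({0}) = {0}
'b' @ 1: {1,2,4}
'c' @ 2: {5,6}
'a' @ 3: {3,4,7}  (accept∈set)
'a' @ 4: {5,6}
'a' @ 5: {3,4,7}  (accept∈set)
end set {3,4,7} — state 3 in

Answer: ACCEPT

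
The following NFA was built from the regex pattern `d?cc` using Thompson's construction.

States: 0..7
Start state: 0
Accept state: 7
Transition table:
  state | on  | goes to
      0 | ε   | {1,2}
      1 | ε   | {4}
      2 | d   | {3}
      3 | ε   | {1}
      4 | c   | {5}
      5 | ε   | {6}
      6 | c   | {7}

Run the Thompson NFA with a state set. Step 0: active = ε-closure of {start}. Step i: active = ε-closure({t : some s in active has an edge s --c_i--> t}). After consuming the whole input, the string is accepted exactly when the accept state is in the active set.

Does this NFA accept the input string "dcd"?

S₀ = ε-closure({0}) = {0,1,2,4}
'd' @ 1: {1,3,4}
'c' @ 2: {5,6}
'd' @ 3: {}  — dead — no transitions
final: {}; accept 7 not in set

Answer: REJECT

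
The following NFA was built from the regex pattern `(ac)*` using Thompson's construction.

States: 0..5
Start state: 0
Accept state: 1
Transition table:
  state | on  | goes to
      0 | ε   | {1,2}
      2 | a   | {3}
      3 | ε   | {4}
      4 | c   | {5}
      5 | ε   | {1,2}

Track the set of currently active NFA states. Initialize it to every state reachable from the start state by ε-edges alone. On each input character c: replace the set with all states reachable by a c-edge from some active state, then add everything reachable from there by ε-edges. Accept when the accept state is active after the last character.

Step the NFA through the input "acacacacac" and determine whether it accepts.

S₀ = ε-closure({0}) = {0,1,2}
'a' @ 1: {3,4}
'c' @ 2: {1,2,5}  ✓accept
'a' @ 3: {3,4}
'c' @ 4: {1,2,5}  ✓accept
'a' @ 5: {3,4}
'c' @ 6: {1,2,5}  ✓accept
'a' @ 7: {3,4}
'c' @ 8: {1,2,5}  ✓accept
'a' @ 9: {3,4}
'c' @ 10: {1,2,5}  ✓accept
end set {1,2,5} — state 1 in

Answer: ACCEPT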